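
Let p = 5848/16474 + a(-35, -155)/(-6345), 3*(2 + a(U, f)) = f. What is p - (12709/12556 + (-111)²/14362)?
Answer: -495332788049911/328768140503340 ≈ -1.5066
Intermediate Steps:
a(U, f) = -2 + f/3
p = 56984497/156791295 (p = 5848/16474 + (-2 + (⅓)*(-155))/(-6345) = 5848*(1/16474) + (-2 - 155/3)*(-1/6345) = 2924/8237 - 161/3*(-1/6345) = 2924/8237 + 161/19035 = 56984497/156791295 ≈ 0.36344)
p - (12709/12556 + (-111)²/14362) = 56984497/156791295 - (12709/12556 + (-111)²/14362) = 56984497/156791295 - (12709*(1/12556) + 12321*(1/14362)) = 56984497/156791295 - (12709/12556 + 12321/14362) = 56984497/156791295 - 1*3921269/2096852 = 56984497/156791295 - 3921269/2096852 = -495332788049911/328768140503340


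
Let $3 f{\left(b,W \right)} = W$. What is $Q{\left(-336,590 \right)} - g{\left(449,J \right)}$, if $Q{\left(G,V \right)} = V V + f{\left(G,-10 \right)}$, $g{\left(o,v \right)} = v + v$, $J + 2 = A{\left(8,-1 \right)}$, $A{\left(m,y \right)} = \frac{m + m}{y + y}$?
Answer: $\frac{1044350}{3} \approx 3.4812 \cdot 10^{5}$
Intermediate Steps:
$A{\left(m,y \right)} = \frac{m}{y}$ ($A{\left(m,y \right)} = \frac{2 m}{2 y} = 2 m \frac{1}{2 y} = \frac{m}{y}$)
$f{\left(b,W \right)} = \frac{W}{3}$
$J = -10$ ($J = -2 + \frac{8}{-1} = -2 + 8 \left(-1\right) = -2 - 8 = -10$)
$g{\left(o,v \right)} = 2 v$
$Q{\left(G,V \right)} = - \frac{10}{3} + V^{2}$ ($Q{\left(G,V \right)} = V V + \frac{1}{3} \left(-10\right) = V^{2} - \frac{10}{3} = - \frac{10}{3} + V^{2}$)
$Q{\left(-336,590 \right)} - g{\left(449,J \right)} = \left(- \frac{10}{3} + 590^{2}\right) - 2 \left(-10\right) = \left(- \frac{10}{3} + 348100\right) - -20 = \frac{1044290}{3} + 20 = \frac{1044350}{3}$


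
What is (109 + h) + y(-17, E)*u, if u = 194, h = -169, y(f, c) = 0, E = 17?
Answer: -60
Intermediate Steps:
(109 + h) + y(-17, E)*u = (109 - 169) + 0*194 = -60 + 0 = -60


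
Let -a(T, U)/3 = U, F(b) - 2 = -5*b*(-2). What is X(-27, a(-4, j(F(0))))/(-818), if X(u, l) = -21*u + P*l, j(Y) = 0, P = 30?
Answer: -567/818 ≈ -0.69315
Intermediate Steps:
F(b) = 2 + 10*b (F(b) = 2 - 5*b*(-2) = 2 + 10*b)
a(T, U) = -3*U
X(u, l) = -21*u + 30*l
X(-27, a(-4, j(F(0))))/(-818) = (-21*(-27) + 30*(-3*0))/(-818) = (567 + 30*0)*(-1/818) = (567 + 0)*(-1/818) = 567*(-1/818) = -567/818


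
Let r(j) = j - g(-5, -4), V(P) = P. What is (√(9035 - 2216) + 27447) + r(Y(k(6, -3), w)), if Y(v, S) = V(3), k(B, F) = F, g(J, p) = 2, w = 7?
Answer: 27448 + √6819 ≈ 27531.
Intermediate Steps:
Y(v, S) = 3
r(j) = -2 + j (r(j) = j - 1*2 = j - 2 = -2 + j)
(√(9035 - 2216) + 27447) + r(Y(k(6, -3), w)) = (√(9035 - 2216) + 27447) + (-2 + 3) = (√6819 + 27447) + 1 = (27447 + √6819) + 1 = 27448 + √6819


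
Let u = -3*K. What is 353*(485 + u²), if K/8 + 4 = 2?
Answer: 984517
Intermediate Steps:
K = -16 (K = -32 + 8*2 = -32 + 16 = -16)
u = 48 (u = -3*(-16) = 48)
353*(485 + u²) = 353*(485 + 48²) = 353*(485 + 2304) = 353*2789 = 984517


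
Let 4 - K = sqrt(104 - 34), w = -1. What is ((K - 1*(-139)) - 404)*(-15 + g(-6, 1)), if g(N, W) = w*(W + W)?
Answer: 4437 + 17*sqrt(70) ≈ 4579.2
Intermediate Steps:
g(N, W) = -2*W (g(N, W) = -(W + W) = -2*W)
K = 4 - sqrt(70) (K = 4 - sqrt(104 - 34) = 4 - sqrt(70) ≈ -4.3666)
((K - 1*(-139)) - 404)*(-15 + g(-6, 1)) = (((4 - sqrt(70)) - 1*(-139)) - 404)*(-15 - 2*1) = (((4 - sqrt(70)) + 139) - 404)*(-15 - 2) = ((143 - sqrt(70)) - 404)*(-17) = (-261 - sqrt(70))*(-17) = 4437 + 17*sqrt(70)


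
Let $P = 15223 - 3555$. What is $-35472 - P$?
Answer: $-47140$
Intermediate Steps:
$P = 11668$
$-35472 - P = -35472 - 11668 = -47140$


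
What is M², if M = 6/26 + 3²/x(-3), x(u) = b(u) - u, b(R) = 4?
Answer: 19044/8281 ≈ 2.2997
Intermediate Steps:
x(u) = 4 - u
M = 138/91 (M = 6/26 + 3²/(4 - 1*(-3)) = 6*(1/26) + 9/(4 + 3) = 3/13 + 9/7 = 138/91 ≈ 1.5165)
M² = (138/91)² = 19044/8281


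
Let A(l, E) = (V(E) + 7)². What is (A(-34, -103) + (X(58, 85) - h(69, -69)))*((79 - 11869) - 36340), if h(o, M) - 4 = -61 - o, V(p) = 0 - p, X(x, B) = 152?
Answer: -595753140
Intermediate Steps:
V(p) = -p
h(o, M) = -57 - o (h(o, M) = 4 + (-61 - o) = -57 - o)
A(l, E) = (7 - E)² (A(l, E) = (-E + 7)² = (7 - E)²)
(A(-34, -103) + (X(58, 85) - h(69, -69)))*((79 - 11869) - 36340) = ((-7 - 103)² + (152 - (-57 - 1*69)))*((79 - 11869) - 36340) = ((-110)² + (152 - (-57 - 69)))*(-11790 - 36340) = (12100 + (152 - 1*(-126)))*(-48130) = (12100 + (152 + 126))*(-48130) = (12100 + 278)*(-48130) = 12378*(-48130) = -595753140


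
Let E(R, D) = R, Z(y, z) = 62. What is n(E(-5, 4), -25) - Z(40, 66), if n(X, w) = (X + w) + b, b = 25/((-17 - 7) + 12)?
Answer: -1129/12 ≈ -94.083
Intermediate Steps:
b = -25/12 (b = 25/(-24 + 12) = 25/(-12) = 25*(-1/12) = -25/12 ≈ -2.0833)
n(X, w) = -25/12 + X + w (n(X, w) = (X + w) - 25/12 = -25/12 + X + w)
n(E(-5, 4), -25) - Z(40, 66) = (-25/12 - 5 - 25) - 1*62 = -385/12 - 62 = -1129/12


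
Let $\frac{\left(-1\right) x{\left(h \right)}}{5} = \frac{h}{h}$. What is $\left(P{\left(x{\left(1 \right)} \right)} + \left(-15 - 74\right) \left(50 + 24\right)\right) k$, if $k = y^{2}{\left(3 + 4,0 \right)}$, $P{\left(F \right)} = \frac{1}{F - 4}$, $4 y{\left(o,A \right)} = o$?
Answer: $- \frac{2904475}{144} \approx -20170.0$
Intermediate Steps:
$x{\left(h \right)} = -5$ ($x{\left(h \right)} = - 5 \frac{h}{h} = \left(-5\right) 1 = -5$)
$y{\left(o,A \right)} = \frac{o}{4}$
$P{\left(F \right)} = \frac{1}{-4 + F}$
$k = \frac{49}{16}$ ($k = \left(\frac{3 + 4}{4}\right)^{2} = \left(\frac{1}{4} \cdot 7\right)^{2} = \left(\frac{7}{4}\right)^{2} = \frac{49}{16} \approx 3.0625$)
$\left(P{\left(x{\left(1 \right)} \right)} + \left(-15 - 74\right) \left(50 + 24\right)\right) k = \left(\frac{1}{-4 - 5} + \left(-15 - 74\right) \left(50 + 24\right)\right) \frac{49}{16} = \left(\frac{1}{-9} - 6586\right) \frac{49}{16} = \left(- \frac{1}{9} - 6586\right) \frac{49}{16} = \left(- \frac{59275}{9}\right) \frac{49}{16} = - \frac{2904475}{144}$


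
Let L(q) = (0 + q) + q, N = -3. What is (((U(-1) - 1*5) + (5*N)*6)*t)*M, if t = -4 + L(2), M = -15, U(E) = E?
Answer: 0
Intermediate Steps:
L(q) = 2*q (L(q) = q + q = 2*q)
t = 0 (t = -4 + 2*2 = -4 + 4 = 0)
(((U(-1) - 1*5) + (5*N)*6)*t)*M = (((-1 - 1*5) + (5*(-3))*6)*0)*(-15) = (((-1 - 5) - 15*6)*0)*(-15) = ((-6 - 90)*0)*(-15) = -96*0*(-15) = 0*(-15) = 0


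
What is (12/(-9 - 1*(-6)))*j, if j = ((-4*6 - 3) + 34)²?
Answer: -196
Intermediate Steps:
j = 49 (j = ((-24 - 3) + 34)² = (-27 + 34)² = 7² = 49)
(12/(-9 - 1*(-6)))*j = (12/(-9 - 1*(-6)))*49 = (12/(-9 + 6))*49 = (12/(-3))*49 = (12*(-⅓))*49 = -4*49 = -196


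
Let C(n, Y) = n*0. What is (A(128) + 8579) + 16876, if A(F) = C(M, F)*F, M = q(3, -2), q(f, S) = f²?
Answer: 25455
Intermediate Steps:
M = 9 (M = 3² = 9)
C(n, Y) = 0
A(F) = 0 (A(F) = 0*F = 0)
(A(128) + 8579) + 16876 = (0 + 8579) + 16876 = 8579 + 16876 = 25455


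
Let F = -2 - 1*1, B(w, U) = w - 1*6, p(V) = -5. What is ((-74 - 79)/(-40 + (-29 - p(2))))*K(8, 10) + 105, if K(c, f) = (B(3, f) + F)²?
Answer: 3057/16 ≈ 191.06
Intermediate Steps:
B(w, U) = -6 + w (B(w, U) = w - 6 = -6 + w)
F = -3 (F = -2 - 1 = -3)
K(c, f) = 36 (K(c, f) = ((-6 + 3) - 3)² = (-3 - 3)² = (-6)² = 36)
((-74 - 79)/(-40 + (-29 - p(2))))*K(8, 10) + 105 = ((-74 - 79)/(-40 + (-29 - 1*(-5))))*36 + 105 = -153/(-40 + (-29 + 5))*36 + 105 = -153/(-40 - 24)*36 + 105 = -153/(-64)*36 + 105 = -153*(-1/64)*36 + 105 = (153/64)*36 + 105 = 1377/16 + 105 = 3057/16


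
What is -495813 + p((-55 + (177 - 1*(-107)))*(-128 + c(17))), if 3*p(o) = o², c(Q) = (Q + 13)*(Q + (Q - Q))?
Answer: 7650913045/3 ≈ 2.5503e+9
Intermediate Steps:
c(Q) = Q*(13 + Q) (c(Q) = (13 + Q)*(Q + 0) = (13 + Q)*Q = Q*(13 + Q))
p(o) = o²/3
-495813 + p((-55 + (177 - 1*(-107)))*(-128 + c(17))) = -495813 + ((-55 + (177 - 1*(-107)))*(-128 + 17*(13 + 17)))²/3 = -495813 + ((-55 + (177 + 107))*(-128 + 17*30))²/3 = -495813 + ((-55 + 284)*(-128 + 510))²/3 = -495813 + (229*382)²/3 = -495813 + (⅓)*87478² = -495813 + (⅓)*7652400484 = -495813 + 7652400484/3 = 7650913045/3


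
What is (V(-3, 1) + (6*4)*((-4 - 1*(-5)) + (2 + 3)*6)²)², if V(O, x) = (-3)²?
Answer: 532363329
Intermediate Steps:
V(O, x) = 9
(V(-3, 1) + (6*4)*((-4 - 1*(-5)) + (2 + 3)*6)²)² = (9 + (6*4)*((-4 - 1*(-5)) + (2 + 3)*6)²)² = (9 + 24*((-4 + 5) + 5*6)²)² = (9 + 24*(1 + 30)²)² = (9 + 24*31²)² = (9 + 24*961)² = (9 + 23064)² = 23073² = 532363329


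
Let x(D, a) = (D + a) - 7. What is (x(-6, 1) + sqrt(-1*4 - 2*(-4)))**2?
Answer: 100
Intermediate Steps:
x(D, a) = -7 + D + a
(x(-6, 1) + sqrt(-1*4 - 2*(-4)))**2 = ((-7 - 6 + 1) + sqrt(-1*4 - 2*(-4)))**2 = (-12 + sqrt(-4 + 8))**2 = (-12 + sqrt(4))**2 = (-12 + 2)**2 = (-10)**2 = 100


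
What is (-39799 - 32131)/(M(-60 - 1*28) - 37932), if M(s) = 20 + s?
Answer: 7193/3800 ≈ 1.8929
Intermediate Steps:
(-39799 - 32131)/(M(-60 - 1*28) - 37932) = (-39799 - 32131)/((20 + (-60 - 1*28)) - 37932) = -71930/((20 + (-60 - 28)) - 37932) = -71930/((20 - 88) - 37932) = -71930/(-68 - 37932) = -71930/(-38000) = -71930*(-1/38000) = 7193/3800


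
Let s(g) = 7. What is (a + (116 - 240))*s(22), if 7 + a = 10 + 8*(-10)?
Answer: -1407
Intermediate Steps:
a = -77 (a = -7 + (10 + 8*(-10)) = -7 + (10 - 80) = -7 - 70 = -77)
(a + (116 - 240))*s(22) = (-77 + (116 - 240))*7 = (-77 - 124)*7 = -201*7 = -1407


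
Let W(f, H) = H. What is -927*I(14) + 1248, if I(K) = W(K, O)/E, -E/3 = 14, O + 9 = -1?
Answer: 7191/7 ≈ 1027.3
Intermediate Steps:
O = -10 (O = -9 - 1 = -10)
E = -42 (E = -3*14 = -42)
I(K) = 5/21 (I(K) = -10/(-42) = -10*(-1/42) = 5/21)
-927*I(14) + 1248 = -927*5/21 + 1248 = -1545/7 + 1248 = 7191/7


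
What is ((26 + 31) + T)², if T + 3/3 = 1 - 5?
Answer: 2704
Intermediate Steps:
T = -5 (T = -1 + (1 - 5) = -1 - 4 = -5)
((26 + 31) + T)² = ((26 + 31) - 5)² = (57 - 5)² = 52² = 2704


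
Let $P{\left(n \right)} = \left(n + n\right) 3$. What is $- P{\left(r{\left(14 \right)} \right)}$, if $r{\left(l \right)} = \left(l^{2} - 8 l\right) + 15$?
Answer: $-594$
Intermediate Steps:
$r{\left(l \right)} = 15 + l^{2} - 8 l$
$P{\left(n \right)} = 6 n$ ($P{\left(n \right)} = 2 n 3 = 6 n$)
$- P{\left(r{\left(14 \right)} \right)} = - 6 \left(15 + 14^{2} - 112\right) = - 6 \left(15 + 196 - 112\right) = - 6 \cdot 99 = \left(-1\right) 594 = -594$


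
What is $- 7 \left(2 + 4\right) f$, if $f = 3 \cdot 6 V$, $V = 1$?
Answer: $-756$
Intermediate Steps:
$f = 18$ ($f = 3 \cdot 6 \cdot 1 = 18 \cdot 1 = 18$)
$- 7 \left(2 + 4\right) f = - 7 \left(2 + 4\right) 18 = \left(-7\right) 6 \cdot 18 = \left(-42\right) 18 = -756$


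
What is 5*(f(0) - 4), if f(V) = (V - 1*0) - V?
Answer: -20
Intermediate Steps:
f(V) = 0 (f(V) = (V + 0) - V = V - V = 0)
5*(f(0) - 4) = 5*(0 - 4) = 5*(-4) = -20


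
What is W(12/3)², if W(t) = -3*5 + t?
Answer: 121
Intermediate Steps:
W(t) = -15 + t
W(12/3)² = (-15 + 12/3)² = (-15 + 12*(⅓))² = (-15 + 4)² = (-11)² = 121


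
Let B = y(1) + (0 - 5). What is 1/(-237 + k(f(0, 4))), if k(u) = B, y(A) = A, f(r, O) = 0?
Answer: -1/241 ≈ -0.0041494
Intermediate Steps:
B = -4 (B = 1 + (0 - 5) = 1 - 5 = -4)
k(u) = -4
1/(-237 + k(f(0, 4))) = 1/(-237 - 4) = 1/(-241) = -1/241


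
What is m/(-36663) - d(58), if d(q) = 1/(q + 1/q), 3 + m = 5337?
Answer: -6691788/41123665 ≈ -0.16272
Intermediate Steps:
m = 5334 (m = -3 + 5337 = 5334)
m/(-36663) - d(58) = 5334/(-36663) - 58/(1 + 58²) = 5334*(-1/36663) - 58/(1 + 3364) = -1778/12221 - 58/3365 = -6691788/41123665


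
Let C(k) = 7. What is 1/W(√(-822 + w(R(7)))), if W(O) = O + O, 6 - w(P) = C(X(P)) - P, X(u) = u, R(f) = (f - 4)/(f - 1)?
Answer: -I*√3290/3290 ≈ -0.017434*I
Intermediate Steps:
R(f) = (-4 + f)/(-1 + f)
w(P) = -1 + P (w(P) = 6 - (7 - P) = 6 + (-7 + P) = -1 + P)
W(O) = 2*O
1/W(√(-822 + w(R(7)))) = 1/(2*√(-822 + (-1 + (-4 + 7)/(-1 + 7)))) = 1/(2*√(-822 + (-1 + 3/6))) = 1/(2*√(-822 + (-1 + (⅙)*3))) = 1/(2*√(-822 + (-1 + ½))) = 1/(2*√(-822 - ½)) = 1/(2*√(-1645/2)) = 1/(2*(I*√3290/2)) = 1/(I*√3290) = -I*√3290/3290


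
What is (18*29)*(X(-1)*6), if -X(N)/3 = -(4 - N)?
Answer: 46980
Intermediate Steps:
X(N) = 12 - 3*N (X(N) = -(-3)*(4 - N) = -3*(-4 + N) = 12 - 3*N)
(18*29)*(X(-1)*6) = (18*29)*((12 - 3*(-1))*6) = 522*((12 + 3)*6) = 522*(15*6) = 522*90 = 46980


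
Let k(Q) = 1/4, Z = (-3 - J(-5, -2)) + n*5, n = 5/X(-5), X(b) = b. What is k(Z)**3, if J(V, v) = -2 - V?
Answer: 1/64 ≈ 0.015625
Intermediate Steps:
n = -1 (n = 5/(-5) = 5*(-1/5) = -1)
Z = -11 (Z = (-3 - (-2 - 1*(-5))) - 1*5 = (-3 - (-2 + 5)) - 5 = (-3 - 1*3) - 5 = (-3 - 3) - 5 = -6 - 5 = -11)
k(Q) = 1/4
k(Z)**3 = (1/4)**3 = 1/64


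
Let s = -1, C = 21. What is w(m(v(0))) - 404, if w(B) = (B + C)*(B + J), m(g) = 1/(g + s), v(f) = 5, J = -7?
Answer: -8759/16 ≈ -547.44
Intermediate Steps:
m(g) = 1/(-1 + g) (m(g) = 1/(g - 1) = 1/(-1 + g))
w(B) = (-7 + B)*(21 + B) (w(B) = (B + 21)*(B - 7) = (21 + B)*(-7 + B) = (-7 + B)*(21 + B))
w(m(v(0))) - 404 = (-147 + (1/(-1 + 5))² + 14/(-1 + 5)) - 404 = (-147 + (1/4)² + 14/4) - 404 = (-147 + (¼)² + 14*(¼)) - 404 = (-147 + 1/16 + 7/2) - 404 = -2295/16 - 404 = -8759/16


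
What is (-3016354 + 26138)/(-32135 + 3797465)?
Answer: -1495108/1882665 ≈ -0.79414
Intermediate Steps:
(-3016354 + 26138)/(-32135 + 3797465) = -2990216/3765330 = -2990216*1/3765330 = -1495108/1882665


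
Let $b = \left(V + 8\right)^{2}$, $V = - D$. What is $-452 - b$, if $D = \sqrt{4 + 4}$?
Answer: $-524 + 32 \sqrt{2} \approx -478.75$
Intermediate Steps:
$D = 2 \sqrt{2}$ ($D = \sqrt{8} = 2 \sqrt{2} \approx 2.8284$)
$V = - 2 \sqrt{2} \approx -2.8284$
$b = \left(8 - 2 \sqrt{2}\right)^{2}$ ($b = \left(- 2 \sqrt{2} + 8\right)^{2} = \left(8 - 2 \sqrt{2}\right)^{2} \approx 26.745$)
$-452 - b = -452 - \left(72 - 32 \sqrt{2}\right) = -524 + 32 \sqrt{2}$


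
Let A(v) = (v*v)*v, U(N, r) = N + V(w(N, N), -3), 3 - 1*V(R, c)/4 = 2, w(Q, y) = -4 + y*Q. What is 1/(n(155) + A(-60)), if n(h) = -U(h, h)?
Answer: -1/216159 ≈ -4.6262e-6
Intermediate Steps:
w(Q, y) = -4 + Q*y
V(R, c) = 4 (V(R, c) = 12 - 4*2 = 12 - 8 = 4)
U(N, r) = 4 + N (U(N, r) = N + 4 = 4 + N)
A(v) = v³ (A(v) = v²*v = v³)
n(h) = -4 - h (n(h) = -(4 + h) = -4 - h)
1/(n(155) + A(-60)) = 1/((-4 - 1*155) + (-60)³) = 1/((-4 - 155) - 216000) = 1/(-159 - 216000) = 1/(-216159) = -1/216159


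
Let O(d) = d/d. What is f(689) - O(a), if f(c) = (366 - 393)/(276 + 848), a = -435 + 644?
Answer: -1151/1124 ≈ -1.0240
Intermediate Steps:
a = 209
O(d) = 1
f(c) = -27/1124
f(689) - O(a) = -27/1124 - 1*1 = -27/1124 - 1 = -1151/1124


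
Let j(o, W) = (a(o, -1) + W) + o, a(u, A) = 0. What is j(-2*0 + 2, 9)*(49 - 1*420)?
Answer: -4081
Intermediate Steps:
j(o, W) = W + o (j(o, W) = (0 + W) + o = W + o)
j(-2*0 + 2, 9)*(49 - 1*420) = (9 + (-2*0 + 2))*(49 - 1*420) = (9 + (0 + 2))*(49 - 420) = (9 + 2)*(-371) = 11*(-371) = -4081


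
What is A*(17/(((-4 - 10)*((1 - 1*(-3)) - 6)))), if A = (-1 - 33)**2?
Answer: 4913/7 ≈ 701.86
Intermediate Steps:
A = 1156 (A = (-34)**2 = 1156)
A*(17/(((-4 - 10)*((1 - 1*(-3)) - 6)))) = 1156*(17/(((-4 - 10)*((1 - 1*(-3)) - 6)))) = 1156*(17/((-14*((1 + 3) - 6)))) = 1156*(17/((-14*(4 - 6)))) = 1156*(17/((-14*(-2)))) = 1156*(17/28) = 4913/7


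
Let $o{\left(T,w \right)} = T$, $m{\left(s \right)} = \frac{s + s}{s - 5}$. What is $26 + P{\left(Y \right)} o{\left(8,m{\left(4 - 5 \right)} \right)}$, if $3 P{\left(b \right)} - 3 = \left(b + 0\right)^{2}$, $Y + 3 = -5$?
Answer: $\frac{614}{3} \approx 204.67$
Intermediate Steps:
$m{\left(s \right)} = \frac{2 s}{-5 + s}$
$Y = -8$ ($Y = -3 - 5 = -8$)
$P{\left(b \right)} = 1 + \frac{b^{2}}{3}$ ($P{\left(b \right)} = 1 + \frac{\left(b + 0\right)^{2}}{3} = 1 + \frac{b^{2}}{3}$)
$26 + P{\left(Y \right)} o{\left(8,m{\left(4 - 5 \right)} \right)} = 26 + \left(1 + \frac{\left(-8\right)^{2}}{3}\right) 8 = 26 + \left(1 + \frac{1}{3} \cdot 64\right) 8 = 26 + \left(1 + \frac{64}{3}\right) 8 = 26 + \frac{67}{3} \cdot 8 = 26 + \frac{536}{3} = \frac{614}{3}$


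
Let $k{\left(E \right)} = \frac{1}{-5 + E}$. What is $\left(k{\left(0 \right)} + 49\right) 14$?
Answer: $\frac{3416}{5} \approx 683.2$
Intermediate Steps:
$\left(k{\left(0 \right)} + 49\right) 14 = \left(\frac{1}{-5 + 0} + 49\right) 14 = \left(\frac{1}{-5} + 49\right) 14 = \left(- \frac{1}{5} + 49\right) 14 = \frac{244}{5} \cdot 14 = \frac{3416}{5}$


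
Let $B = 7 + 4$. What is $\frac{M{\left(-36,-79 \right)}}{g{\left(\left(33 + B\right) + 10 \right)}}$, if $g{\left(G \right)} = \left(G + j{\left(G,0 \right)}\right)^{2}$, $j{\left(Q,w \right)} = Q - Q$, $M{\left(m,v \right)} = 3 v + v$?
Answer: $- \frac{79}{729} \approx -0.10837$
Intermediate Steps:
$M{\left(m,v \right)} = 4 v$
$B = 11$
$j{\left(Q,w \right)} = 0$
$g{\left(G \right)} = G^{2}$ ($g{\left(G \right)} = \left(G + 0\right)^{2} = G^{2}$)
$\frac{M{\left(-36,-79 \right)}}{g{\left(\left(33 + B\right) + 10 \right)}} = \frac{4 \left(-79\right)}{\left(\left(33 + 11\right) + 10\right)^{2}} = - \frac{316}{\left(44 + 10\right)^{2}} = - \frac{316}{54^{2}} = - \frac{316}{2916} = \left(-316\right) \frac{1}{2916} = - \frac{79}{729}$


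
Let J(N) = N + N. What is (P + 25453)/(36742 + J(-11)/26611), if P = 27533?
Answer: 235001741/162956890 ≈ 1.4421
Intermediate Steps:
J(N) = 2*N
(P + 25453)/(36742 + J(-11)/26611) = (27533 + 25453)/(36742 + (2*(-11))/26611) = 52986/(36742 - 22*1/26611) = 52986/(36742 - 22/26611) = 52986/(977741340/26611) = 52986*(26611/977741340) = 235001741/162956890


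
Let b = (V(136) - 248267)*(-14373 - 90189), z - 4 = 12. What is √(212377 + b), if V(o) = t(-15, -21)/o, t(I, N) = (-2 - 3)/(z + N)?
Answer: √30009188545459/34 ≈ 1.6112e+5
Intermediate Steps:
z = 16 (z = 4 + 12 = 16)
t(I, N) = -5/(16 + N) (t(I, N) = (-2 - 3)/(16 + N) = -5/(16 + N))
V(o) = 1/o (V(o) = (-5/(16 - 21))/o = (-5/(-5))/o = (-5*(-⅕))/o = 1/o)
b = 1765231943391/68 (b = (1/136 - 248267)*(-14373 - 90189) = (1/136 - 248267)*(-104562) = -33764311/136*(-104562) = 1765231943391/68 ≈ 2.5959e+10)
√(212377 + b) = √(212377 + 1765231943391/68) = √(1765246385027/68) = √30009188545459/34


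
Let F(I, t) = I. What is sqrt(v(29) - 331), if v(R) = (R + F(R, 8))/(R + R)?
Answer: I*sqrt(330) ≈ 18.166*I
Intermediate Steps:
v(R) = 1 (v(R) = (R + R)/(R + R) = (2*R)/((2*R)) = (2*R)*(1/(2*R)) = 1)
sqrt(v(29) - 331) = sqrt(1 - 331) = sqrt(-330) = I*sqrt(330)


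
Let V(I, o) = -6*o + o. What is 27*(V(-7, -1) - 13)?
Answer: -216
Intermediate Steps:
V(I, o) = -5*o
27*(V(-7, -1) - 13) = 27*(-5*(-1) - 13) = 27*(5 - 13) = 27*(-8) = -216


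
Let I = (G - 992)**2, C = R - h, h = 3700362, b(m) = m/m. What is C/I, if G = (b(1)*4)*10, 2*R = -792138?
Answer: -4096431/906304 ≈ -4.5199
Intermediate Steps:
R = -396069 (R = (1/2)*(-792138) = -396069)
b(m) = 1
G = 40 (G = (1*4)*10 = 4*10 = 40)
C = -4096431 (C = -396069 - 1*3700362 = -396069 - 3700362 = -4096431)
I = 906304 (I = (40 - 992)**2 = (-952)**2 = 906304)
C/I = -4096431/906304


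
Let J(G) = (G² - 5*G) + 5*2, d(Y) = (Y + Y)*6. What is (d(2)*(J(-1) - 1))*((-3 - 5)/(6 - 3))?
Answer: -960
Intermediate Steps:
d(Y) = 12*Y (d(Y) = (2*Y)*6 = 12*Y)
J(G) = 10 + G² - 5*G (J(G) = (G² - 5*G) + 10 = 10 + G² - 5*G)
(d(2)*(J(-1) - 1))*((-3 - 5)/(6 - 3)) = ((12*2)*((10 + (-1)² - 5*(-1)) - 1))*((-3 - 5)/(6 - 3)) = (24*((10 + 1 + 5) - 1))*(-8/3) = (24*(16 - 1))*(-8*⅓) = (24*15)*(-8/3) = 360*(-8/3) = -960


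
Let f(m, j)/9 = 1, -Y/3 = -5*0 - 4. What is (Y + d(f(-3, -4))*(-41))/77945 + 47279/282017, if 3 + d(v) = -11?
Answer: 3850423617/21981815065 ≈ 0.17516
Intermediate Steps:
Y = 12 (Y = -3*(-5*0 - 4) = -3*(0 - 4) = -3*(-4) = 12)
f(m, j) = 9 (f(m, j) = 9*1 = 9)
d(v) = -14 (d(v) = -3 - 11 = -14)
(Y + d(f(-3, -4))*(-41))/77945 + 47279/282017 = (12 - 14*(-41))/77945 + 47279/282017 = (12 + 574)*(1/77945) + 47279*(1/282017) = 586*(1/77945) + 47279/282017 = 586/77945 + 47279/282017 = 3850423617/21981815065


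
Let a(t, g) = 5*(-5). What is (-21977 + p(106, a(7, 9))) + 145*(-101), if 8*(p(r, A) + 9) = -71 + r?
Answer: -293013/8 ≈ -36627.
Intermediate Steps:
a(t, g) = -25
p(r, A) = -143/8 + r/8 (p(r, A) = -9 + (-71 + r)/8 = -9 + (-71/8 + r/8) = -143/8 + r/8)
(-21977 + p(106, a(7, 9))) + 145*(-101) = (-21977 + (-143/8 + (⅛)*106)) + 145*(-101) = (-21977 + (-143/8 + 53/4)) - 14645 = (-21977 - 37/8) - 14645 = -175853/8 - 14645 = -293013/8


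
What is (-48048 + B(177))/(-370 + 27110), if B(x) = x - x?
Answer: -1716/955 ≈ -1.7969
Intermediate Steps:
B(x) = 0
(-48048 + B(177))/(-370 + 27110) = (-48048 + 0)/(-370 + 27110) = -48048/26740 = -48048*1/26740 = -1716/955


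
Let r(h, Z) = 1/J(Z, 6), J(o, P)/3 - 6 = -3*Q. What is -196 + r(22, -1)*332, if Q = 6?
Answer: -1847/9 ≈ -205.22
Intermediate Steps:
J(o, P) = -36 (J(o, P) = 18 + 3*(-3*6) = 18 + 3*(-18) = 18 - 54 = -36)
r(h, Z) = -1/36 (r(h, Z) = 1/(-36) = -1/36)
-196 + r(22, -1)*332 = -196 - 1/36*332 = -196 - 83/9 = -1847/9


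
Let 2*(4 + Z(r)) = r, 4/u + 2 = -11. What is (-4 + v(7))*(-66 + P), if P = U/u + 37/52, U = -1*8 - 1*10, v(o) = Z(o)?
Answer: 3177/104 ≈ 30.548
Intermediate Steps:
u = -4/13 (u = 4/(-2 - 11) = 4/(-13) = 4*(-1/13) = -4/13 ≈ -0.30769)
Z(r) = -4 + r/2
v(o) = -4 + o/2
U = -18 (U = -8 - 10 = -18)
P = 3079/52 (P = -18/(-4/13) + 37/52 = -18*(-13/4) + 37*(1/52) = 117/2 + 37/52 = 3079/52 ≈ 59.212)
(-4 + v(7))*(-66 + P) = (-4 + (-4 + (1/2)*7))*(-66 + 3079/52) = (-4 + (-4 + 7/2))*(-353/52) = (-4 - 1/2)*(-353/52) = -9/2*(-353/52) = 3177/104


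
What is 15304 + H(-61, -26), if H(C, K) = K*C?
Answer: 16890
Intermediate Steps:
H(C, K) = C*K
15304 + H(-61, -26) = 15304 - 61*(-26) = 15304 + 1586 = 16890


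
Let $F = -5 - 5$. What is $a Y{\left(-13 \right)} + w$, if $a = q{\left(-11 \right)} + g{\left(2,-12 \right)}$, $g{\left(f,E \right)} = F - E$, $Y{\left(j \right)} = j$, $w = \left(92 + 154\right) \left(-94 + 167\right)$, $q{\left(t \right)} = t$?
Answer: $18075$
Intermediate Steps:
$F = -10$
$w = 17958$ ($w = 246 \cdot 73 = 17958$)
$g{\left(f,E \right)} = -10 - E$
$a = -9$ ($a = -11 - -2 = -11 + \left(-10 + 12\right) = -11 + 2 = -9$)
$a Y{\left(-13 \right)} + w = \left(-9\right) \left(-13\right) + 17958 = 117 + 17958 = 18075$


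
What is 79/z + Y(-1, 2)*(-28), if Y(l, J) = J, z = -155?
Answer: -8759/155 ≈ -56.510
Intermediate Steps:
79/z + Y(-1, 2)*(-28) = 79/(-155) + 2*(-28) = 79*(-1/155) - 56 = -79/155 - 56 = -8759/155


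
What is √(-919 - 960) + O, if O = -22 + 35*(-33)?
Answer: -1177 + I*√1879 ≈ -1177.0 + 43.347*I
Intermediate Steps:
O = -1177 (O = -22 - 1155 = -1177)
√(-919 - 960) + O = √(-919 - 960) - 1177 = √(-1879) - 1177 = I*√1879 - 1177 = -1177 + I*√1879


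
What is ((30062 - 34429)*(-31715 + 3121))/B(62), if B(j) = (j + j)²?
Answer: 62434999/7688 ≈ 8121.1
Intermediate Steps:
B(j) = 4*j² (B(j) = (2*j)² = 4*j²)
((30062 - 34429)*(-31715 + 3121))/B(62) = ((30062 - 34429)*(-31715 + 3121))/((4*62²)) = (-4367*(-28594))/((4*3844)) = 124869998/15376 = 124869998*(1/15376) = 62434999/7688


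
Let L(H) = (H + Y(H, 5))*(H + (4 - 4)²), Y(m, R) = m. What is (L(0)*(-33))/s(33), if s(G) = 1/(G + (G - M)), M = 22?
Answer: 0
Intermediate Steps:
L(H) = 2*H² (L(H) = (H + H)*(H + (4 - 4)²) = (2*H)*(H + 0²) = (2*H)*(H + 0) = (2*H)*H = 2*H²)
s(G) = 1/(-22 + 2*G) (s(G) = 1/(G + (G - 1*22)) = 1/(G + (G - 22)) = 1/(G + (-22 + G)) = 1/(-22 + 2*G))
(L(0)*(-33))/s(33) = ((2*0²)*(-33))/((1/(2*(-11 + 33)))) = ((2*0)*(-33))/(((½)/22)) = (0*(-33))/(((½)*(1/22))) = 0/(1/44) = 0*44 = 0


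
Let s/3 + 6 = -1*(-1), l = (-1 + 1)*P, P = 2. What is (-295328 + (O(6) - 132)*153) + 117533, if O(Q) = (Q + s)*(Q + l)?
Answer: -206253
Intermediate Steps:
l = 0 (l = (-1 + 1)*2 = 0*2 = 0)
s = -15 (s = -18 + 3*(-1*(-1)) = -18 + 3*1 = -18 + 3 = -15)
O(Q) = Q*(-15 + Q) (O(Q) = (Q - 15)*(Q + 0) = (-15 + Q)*Q = Q*(-15 + Q))
(-295328 + (O(6) - 132)*153) + 117533 = (-295328 + (6*(-15 + 6) - 132)*153) + 117533 = (-295328 + (6*(-9) - 132)*153) + 117533 = (-295328 + (-54 - 132)*153) + 117533 = (-295328 - 186*153) + 117533 = (-295328 - 28458) + 117533 = -323786 + 117533 = -206253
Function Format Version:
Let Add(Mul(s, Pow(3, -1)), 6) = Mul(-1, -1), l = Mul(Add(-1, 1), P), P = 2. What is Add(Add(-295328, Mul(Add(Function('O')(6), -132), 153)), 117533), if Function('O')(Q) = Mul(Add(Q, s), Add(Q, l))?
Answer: -206253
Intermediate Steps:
l = 0 (l = Mul(Add(-1, 1), 2) = Mul(0, 2) = 0)
s = -15 (s = Add(-18, Mul(3, Mul(-1, -1))) = Add(-18, Mul(3, 1)) = Add(-18, 3) = -15)
Function('O')(Q) = Mul(Q, Add(-15, Q)) (Function('O')(Q) = Mul(Add(Q, -15), Add(Q, 0)) = Mul(Add(-15, Q), Q) = Mul(Q, Add(-15, Q)))
Add(Add(-295328, Mul(Add(Function('O')(6), -132), 153)), 117533) = Add(Add(-295328, Mul(Add(Mul(6, Add(-15, 6)), -132), 153)), 117533) = Add(Add(-295328, Mul(Add(Mul(6, -9), -132), 153)), 117533) = Add(Add(-295328, Mul(Add(-54, -132), 153)), 117533) = Add(Add(-295328, Mul(-186, 153)), 117533) = Add(Add(-295328, -28458), 117533) = Add(-323786, 117533) = -206253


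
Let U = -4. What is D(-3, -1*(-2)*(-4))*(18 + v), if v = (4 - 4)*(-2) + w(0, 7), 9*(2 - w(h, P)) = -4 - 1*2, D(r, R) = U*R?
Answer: 1984/3 ≈ 661.33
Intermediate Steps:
D(r, R) = -4*R
w(h, P) = 8/3 (w(h, P) = 2 - (-4 - 1*2)/9 = 2 - (-4 - 2)/9 = 2 - 1/9*(-6) = 2 + 2/3 = 8/3)
v = 8/3 (v = (4 - 4)*(-2) + 8/3 = 0*(-2) + 8/3 = 0 + 8/3 = 8/3 ≈ 2.6667)
D(-3, -1*(-2)*(-4))*(18 + v) = (-4*(-1*(-2))*(-4))*(18 + 8/3) = -8*(-4)*(62/3) = -4*(-8)*(62/3) = 32*(62/3) = 1984/3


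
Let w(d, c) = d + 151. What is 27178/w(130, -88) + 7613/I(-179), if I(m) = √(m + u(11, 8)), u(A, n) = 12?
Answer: 27178/281 - 7613*I*√167/167 ≈ 96.719 - 589.11*I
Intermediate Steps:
w(d, c) = 151 + d
I(m) = √(12 + m) (I(m) = √(m + 12) = √(12 + m))
27178/w(130, -88) + 7613/I(-179) = 27178/(151 + 130) + 7613/(√(12 - 179)) = 27178/281 + 7613/(√(-167)) = 27178*(1/281) + 7613/((I*√167)) = 27178/281 + 7613*(-I*√167/167) = 27178/281 - 7613*I*√167/167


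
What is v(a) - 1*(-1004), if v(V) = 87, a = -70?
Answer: 1091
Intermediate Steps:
v(a) - 1*(-1004) = 87 - 1*(-1004) = 87 + 1004 = 1091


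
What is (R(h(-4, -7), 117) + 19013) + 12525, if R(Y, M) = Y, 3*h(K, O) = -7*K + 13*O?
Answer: 31517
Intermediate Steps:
h(K, O) = -7*K/3 + 13*O/3 (h(K, O) = (-7*K + 13*O)/3 = -7*K/3 + 13*O/3)
(R(h(-4, -7), 117) + 19013) + 12525 = ((-7/3*(-4) + (13/3)*(-7)) + 19013) + 12525 = ((28/3 - 91/3) + 19013) + 12525 = (-21 + 19013) + 12525 = 18992 + 12525 = 31517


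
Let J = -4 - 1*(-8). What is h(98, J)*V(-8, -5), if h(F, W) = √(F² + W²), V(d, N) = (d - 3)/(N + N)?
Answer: 11*√2405/5 ≈ 107.89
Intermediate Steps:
V(d, N) = (-3 + d)/(2*N) (V(d, N) = (-3 + d)/((2*N)) = (-3 + d)*(1/(2*N)) = (-3 + d)/(2*N))
J = 4 (J = -4 + 8 = 4)
h(98, J)*V(-8, -5) = √(98² + 4²)*((½)*(-3 - 8)/(-5)) = √(9604 + 16)*((½)*(-⅕)*(-11)) = √9620*(11/10) = (2*√2405)*(11/10) = 11*√2405/5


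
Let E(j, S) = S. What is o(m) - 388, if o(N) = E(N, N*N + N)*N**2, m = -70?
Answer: 23666612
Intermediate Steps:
o(N) = N**2*(N + N**2) (o(N) = (N*N + N)*N**2 = (N**2 + N)*N**2 = (N + N**2)*N**2 = N**2*(N + N**2))
o(m) - 388 = (-70)**3*(1 - 70) - 388 = -343000*(-69) - 388 = 23667000 - 388 = 23666612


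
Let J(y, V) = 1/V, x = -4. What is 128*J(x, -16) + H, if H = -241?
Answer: -249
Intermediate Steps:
128*J(x, -16) + H = 128/(-16) - 241 = 128*(-1/16) - 241 = -8 - 241 = -249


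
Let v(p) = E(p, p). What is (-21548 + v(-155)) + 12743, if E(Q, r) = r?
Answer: -8960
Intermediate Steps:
v(p) = p
(-21548 + v(-155)) + 12743 = (-21548 - 155) + 12743 = -21703 + 12743 = -8960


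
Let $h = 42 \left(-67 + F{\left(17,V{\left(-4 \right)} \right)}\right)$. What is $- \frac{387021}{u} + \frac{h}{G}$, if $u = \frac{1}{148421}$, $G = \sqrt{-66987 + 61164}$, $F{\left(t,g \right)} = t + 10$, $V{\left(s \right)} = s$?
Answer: $-57442043841 + \frac{560 i \sqrt{647}}{647} \approx -5.7442 \cdot 10^{10} + 22.016 i$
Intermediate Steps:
$F{\left(t,g \right)} = 10 + t$
$G = 3 i \sqrt{647}$ ($G = \sqrt{-5823} = 3 i \sqrt{647} \approx 76.309 i$)
$u = \frac{1}{148421} \approx 6.7376 \cdot 10^{-6}$
$h = -1680$ ($h = 42 \left(-67 + \left(10 + 17\right)\right) = 42 \left(-67 + 27\right) = 42 \left(-40\right) = -1680$)
$- \frac{387021}{u} + \frac{h}{G} = - 387021 \frac{1}{\frac{1}{148421}} - \frac{1680}{3 i \sqrt{647}} = \left(-387021\right) 148421 - 1680 \left(- \frac{i \sqrt{647}}{1941}\right) = -57442043841 + \frac{560 i \sqrt{647}}{647}$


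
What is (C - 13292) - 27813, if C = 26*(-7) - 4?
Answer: -41291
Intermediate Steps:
C = -186 (C = -182 - 4 = -186)
(C - 13292) - 27813 = (-186 - 13292) - 27813 = -13478 - 27813 = -41291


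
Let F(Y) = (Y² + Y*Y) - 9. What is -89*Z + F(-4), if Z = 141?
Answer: -12526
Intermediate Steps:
F(Y) = -9 + 2*Y² (F(Y) = (Y² + Y²) - 9 = 2*Y² - 9 = -9 + 2*Y²)
-89*Z + F(-4) = -89*141 + (-9 + 2*(-4)²) = -12549 + (-9 + 2*16) = -12549 + (-9 + 32) = -12549 + 23 = -12526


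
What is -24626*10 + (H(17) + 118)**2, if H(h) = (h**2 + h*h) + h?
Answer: 262109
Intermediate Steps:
H(h) = h + 2*h**2 (H(h) = (h**2 + h**2) + h = 2*h**2 + h = h + 2*h**2)
-24626*10 + (H(17) + 118)**2 = -24626*10 + (17*(1 + 2*17) + 118)**2 = -246260 + (17*(1 + 34) + 118)**2 = -246260 + (17*35 + 118)**2 = -246260 + (595 + 118)**2 = -246260 + 713**2 = -246260 + 508369 = 262109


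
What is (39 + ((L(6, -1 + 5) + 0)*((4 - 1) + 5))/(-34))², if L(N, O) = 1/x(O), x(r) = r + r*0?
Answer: 438244/289 ≈ 1516.4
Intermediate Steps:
x(r) = r (x(r) = r + 0 = r)
L(N, O) = 1/O
(39 + ((L(6, -1 + 5) + 0)*((4 - 1) + 5))/(-34))² = (39 + ((1/(-1 + 5) + 0)*((4 - 1) + 5))/(-34))² = (39 + ((1/4 + 0)*(3 + 5))*(-1/34))² = (39 + ((¼ + 0)*8)*(-1/34))² = (39 + ((¼)*8)*(-1/34))² = (39 + 2*(-1/34))² = (39 - 1/17)² = (662/17)² = 438244/289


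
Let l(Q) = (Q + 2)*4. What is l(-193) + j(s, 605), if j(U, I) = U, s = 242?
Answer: -522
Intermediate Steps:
l(Q) = 8 + 4*Q (l(Q) = (2 + Q)*4 = 8 + 4*Q)
l(-193) + j(s, 605) = (8 + 4*(-193)) + 242 = (8 - 772) + 242 = -764 + 242 = -522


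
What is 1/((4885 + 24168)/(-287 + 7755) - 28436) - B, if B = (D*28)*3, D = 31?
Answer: -552909918448/212330995 ≈ -2604.0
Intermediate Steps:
B = 2604 (B = (31*28)*3 = 868*3 = 2604)
1/((4885 + 24168)/(-287 + 7755) - 28436) - B = 1/((4885 + 24168)/(-287 + 7755) - 28436) - 1*2604 = 1/(29053/7468 - 28436) - 2604 = 1/(-212330995/7468) - 2604 = -7468/212330995 - 2604 = -552909918448/212330995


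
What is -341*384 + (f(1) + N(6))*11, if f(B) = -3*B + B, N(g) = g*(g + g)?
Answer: -130174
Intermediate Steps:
N(g) = 2*g² (N(g) = g*(2*g) = 2*g²)
f(B) = -2*B
-341*384 + (f(1) + N(6))*11 = -341*384 + (-2*1 + 2*6²)*11 = -130944 + (-2 + 2*36)*11 = -130944 + (-2 + 72)*11 = -130944 + 70*11 = -130944 + 770 = -130174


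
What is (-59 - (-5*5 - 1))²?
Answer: 1089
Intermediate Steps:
(-59 - (-5*5 - 1))² = (-59 - (-25 - 1))² = (-59 - 1*(-26))² = (-59 + 26)² = (-33)² = 1089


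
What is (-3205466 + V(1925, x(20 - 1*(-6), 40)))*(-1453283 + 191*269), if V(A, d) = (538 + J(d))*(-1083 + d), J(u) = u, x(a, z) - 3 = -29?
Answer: 5289767913696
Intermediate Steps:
x(a, z) = -26 (x(a, z) = 3 - 29 = -26)
V(A, d) = (-1083 + d)*(538 + d) (V(A, d) = (538 + d)*(-1083 + d) = (-1083 + d)*(538 + d))
(-3205466 + V(1925, x(20 - 1*(-6), 40)))*(-1453283 + 191*269) = (-3205466 + (-582654 + (-26)**2 - 545*(-26)))*(-1453283 + 191*269) = (-3205466 + (-582654 + 676 + 14170))*(-1453283 + 51379) = (-3205466 - 567808)*(-1401904) = -3773274*(-1401904) = 5289767913696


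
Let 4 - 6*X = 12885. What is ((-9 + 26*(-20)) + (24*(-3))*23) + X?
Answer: -25991/6 ≈ -4331.8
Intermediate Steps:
X = -12881/6 (X = ⅔ - ⅙*12885 = ⅔ - 4295/2 = -12881/6 ≈ -2146.8)
((-9 + 26*(-20)) + (24*(-3))*23) + X = ((-9 + 26*(-20)) + (24*(-3))*23) - 12881/6 = ((-9 - 520) - 72*23) - 12881/6 = (-529 - 1656) - 12881/6 = -2185 - 12881/6 = -25991/6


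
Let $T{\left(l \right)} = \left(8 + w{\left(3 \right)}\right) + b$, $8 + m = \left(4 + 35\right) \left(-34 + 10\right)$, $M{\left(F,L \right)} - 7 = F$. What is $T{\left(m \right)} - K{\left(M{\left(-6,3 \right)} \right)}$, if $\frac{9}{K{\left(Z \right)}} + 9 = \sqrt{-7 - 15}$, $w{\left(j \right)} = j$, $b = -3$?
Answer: $\frac{905}{103} + \frac{9 i \sqrt{22}}{103} \approx 8.7864 + 0.40984 i$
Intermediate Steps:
$M{\left(F,L \right)} = 7 + F$
$K{\left(Z \right)} = \frac{9}{-9 + i \sqrt{22}}$ ($K{\left(Z \right)} = \frac{9}{-9 + \sqrt{-7 - 15}} = \frac{9}{-9 + \sqrt{-22}} = \frac{9}{-9 + i \sqrt{22}}$)
$m = -944$ ($m = -8 + \left(4 + 35\right) \left(-34 + 10\right) = -8 + 39 \left(-24\right) = -8 - 936 = -944$)
$T{\left(l \right)} = 8$ ($T{\left(l \right)} = \left(8 + 3\right) - 3 = 11 - 3 = 8$)
$T{\left(m \right)} - K{\left(M{\left(-6,3 \right)} \right)} = 8 - \left(- \frac{81}{103} - \frac{9 i \sqrt{22}}{103}\right) = 8 + \left(\frac{81}{103} + \frac{9 i \sqrt{22}}{103}\right) = \frac{905}{103} + \frac{9 i \sqrt{22}}{103}$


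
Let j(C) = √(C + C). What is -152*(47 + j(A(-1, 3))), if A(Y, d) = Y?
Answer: -7144 - 152*I*√2 ≈ -7144.0 - 214.96*I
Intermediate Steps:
j(C) = √2*√C (j(C) = √(2*C) = √2*√C)
-152*(47 + j(A(-1, 3))) = -152*(47 + √2*√(-1)) = -152*(47 + √2*I) = -152*(47 + I*√2) = -7144 - 152*I*√2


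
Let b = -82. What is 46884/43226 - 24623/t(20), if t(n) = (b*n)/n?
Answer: 534099143/1772266 ≈ 301.37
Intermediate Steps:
t(n) = -82 (t(n) = (-82*n)/n = -82)
46884/43226 - 24623/t(20) = 46884/43226 - 24623/(-82) = 46884*(1/43226) - 24623*(-1/82) = 23442/21613 + 24623/82 = 534099143/1772266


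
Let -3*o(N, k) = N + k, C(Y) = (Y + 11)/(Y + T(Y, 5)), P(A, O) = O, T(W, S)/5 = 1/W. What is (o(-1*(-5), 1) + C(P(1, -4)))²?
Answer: 100/9 ≈ 11.111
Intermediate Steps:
T(W, S) = 5/W
C(Y) = (11 + Y)/(Y + 5/Y) (C(Y) = (Y + 11)/(Y + 5/Y) = (11 + Y)/(Y + 5/Y))
o(N, k) = -N/3 - k/3 (o(N, k) = -(N + k)/3 = -N/3 - k/3)
(o(-1*(-5), 1) + C(P(1, -4)))² = ((-(-1)*(-5)/3 - ⅓*1) - 4*(11 - 4)/(5 + (-4)²))² = ((-⅓*5 - ⅓) - 4*7/(5 + 16))² = ((-5/3 - ⅓) - 4*7/21)² = (-2 - 4*1/21*7)² = (-2 - 4/3)² = (-10/3)² = 100/9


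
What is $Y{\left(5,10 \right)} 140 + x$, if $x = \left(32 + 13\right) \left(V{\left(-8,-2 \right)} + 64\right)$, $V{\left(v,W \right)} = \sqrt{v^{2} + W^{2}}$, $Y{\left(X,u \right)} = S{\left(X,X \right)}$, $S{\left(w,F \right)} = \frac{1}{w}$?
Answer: $2908 + 90 \sqrt{17} \approx 3279.1$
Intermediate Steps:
$Y{\left(X,u \right)} = \frac{1}{X}$
$V{\left(v,W \right)} = \sqrt{W^{2} + v^{2}}$
$x = 2880 + 90 \sqrt{17}$ ($x = \left(32 + 13\right) \left(\sqrt{\left(-2\right)^{2} + \left(-8\right)^{2}} + 64\right) = 45 \left(\sqrt{4 + 64} + 64\right) = 45 \left(\sqrt{68} + 64\right) = 45 \left(2 \sqrt{17} + 64\right) = 45 \left(64 + 2 \sqrt{17}\right) = 2880 + 90 \sqrt{17} \approx 3251.1$)
$Y{\left(5,10 \right)} 140 + x = \frac{1}{5} \cdot 140 + \left(2880 + 90 \sqrt{17}\right) = 28 + \left(2880 + 90 \sqrt{17}\right) = 2908 + 90 \sqrt{17}$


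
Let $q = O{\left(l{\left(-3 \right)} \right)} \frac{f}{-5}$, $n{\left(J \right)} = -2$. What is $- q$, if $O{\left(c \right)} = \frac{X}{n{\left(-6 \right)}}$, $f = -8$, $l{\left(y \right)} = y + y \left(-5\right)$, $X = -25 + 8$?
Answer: $- \frac{68}{5} \approx -13.6$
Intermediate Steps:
$X = -17$
$l{\left(y \right)} = - 4 y$ ($l{\left(y \right)} = y - 5 y = - 4 y$)
$O{\left(c \right)} = \frac{17}{2}$ ($O{\left(c \right)} = - \frac{17}{-2} = \left(-17\right) \left(- \frac{1}{2}\right) = \frac{17}{2}$)
$q = \frac{68}{5}$ ($q = \frac{17 \left(- \frac{8}{-5}\right)}{2} = \frac{17 \left(\left(-8\right) \left(- \frac{1}{5}\right)\right)}{2} = \frac{17}{2} \cdot \frac{8}{5} = \frac{68}{5} \approx 13.6$)
$- q = \left(-1\right) \frac{68}{5} = - \frac{68}{5}$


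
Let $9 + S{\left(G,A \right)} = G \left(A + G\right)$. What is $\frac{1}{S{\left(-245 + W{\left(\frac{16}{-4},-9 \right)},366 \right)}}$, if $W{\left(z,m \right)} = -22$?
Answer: $- \frac{1}{26442} \approx -3.7819 \cdot 10^{-5}$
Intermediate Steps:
$S{\left(G,A \right)} = -9 + G \left(A + G\right)$
$\frac{1}{S{\left(-245 + W{\left(\frac{16}{-4},-9 \right)},366 \right)}} = \frac{1}{-9 + \left(-245 - 22\right)^{2} + 366 \left(-245 - 22\right)} = \frac{1}{-9 + \left(-267\right)^{2} + 366 \left(-267\right)} = \frac{1}{-9 + 71289 - 97722} = \frac{1}{-26442} = - \frac{1}{26442}$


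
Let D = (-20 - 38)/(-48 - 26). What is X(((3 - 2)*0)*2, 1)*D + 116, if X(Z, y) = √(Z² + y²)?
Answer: 4321/37 ≈ 116.78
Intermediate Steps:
D = 29/37 (D = -58/(-74) = -58*(-1/74) = 29/37 ≈ 0.78378)
X(((3 - 2)*0)*2, 1)*D + 116 = √((((3 - 2)*0)*2)² + 1²)*(29/37) + 116 = √(((1*0)*2)² + 1)*(29/37) + 116 = √((0*2)² + 1)*(29/37) + 116 = √(0² + 1)*(29/37) + 116 = √(0 + 1)*(29/37) + 116 = √1*(29/37) + 116 = 1*(29/37) + 116 = 29/37 + 116 = 4321/37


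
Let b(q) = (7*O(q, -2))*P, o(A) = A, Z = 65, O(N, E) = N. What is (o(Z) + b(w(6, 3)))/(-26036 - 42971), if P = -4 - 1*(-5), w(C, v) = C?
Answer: -107/69007 ≈ -0.0015506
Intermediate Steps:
P = 1 (P = -4 + 5 = 1)
b(q) = 7*q (b(q) = (7*q)*1 = 7*q)
(o(Z) + b(w(6, 3)))/(-26036 - 42971) = (65 + 7*6)/(-26036 - 42971) = (65 + 42)/(-69007) = 107*(-1/69007) = -107/69007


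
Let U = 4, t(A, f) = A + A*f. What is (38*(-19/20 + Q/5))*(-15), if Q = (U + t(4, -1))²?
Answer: -2565/2 ≈ -1282.5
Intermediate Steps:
Q = 16 (Q = (4 + 4*(1 - 1))² = (4 + 4*0)² = (4 + 0)² = 4² = 16)
(38*(-19/20 + Q/5))*(-15) = (38*(-19/20 + 16/5))*(-15) = (38*(9/4))*(-15) = (171/2)*(-15) = -2565/2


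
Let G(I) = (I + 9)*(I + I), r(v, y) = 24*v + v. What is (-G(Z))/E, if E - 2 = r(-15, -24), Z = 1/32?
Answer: 289/190976 ≈ 0.0015133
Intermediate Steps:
Z = 1/32 ≈ 0.031250
r(v, y) = 25*v
G(I) = 2*I*(9 + I) (G(I) = (9 + I)*(2*I) = 2*I*(9 + I))
E = -373 (E = 2 + 25*(-15) = 2 - 375 = -373)
(-G(Z))/E = -2*(9 + 1/32)/32/(-373) = -2*289/(32*32)*(-1/373) = -1*289/512*(-1/373) = -289/512*(-1/373) = 289/190976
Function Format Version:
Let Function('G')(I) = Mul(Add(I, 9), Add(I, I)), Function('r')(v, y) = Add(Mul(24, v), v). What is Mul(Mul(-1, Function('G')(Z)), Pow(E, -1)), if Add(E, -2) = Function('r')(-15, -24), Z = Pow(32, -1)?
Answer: Rational(289, 190976) ≈ 0.0015133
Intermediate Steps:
Z = Rational(1, 32) ≈ 0.031250
Function('r')(v, y) = Mul(25, v)
Function('G')(I) = Mul(2, I, Add(9, I)) (Function('G')(I) = Mul(Add(9, I), Mul(2, I)) = Mul(2, I, Add(9, I)))
E = -373 (E = Add(2, Mul(25, -15)) = Add(2, -375) = -373)
Mul(Mul(-1, Function('G')(Z)), Pow(E, -1)) = Mul(Mul(-1, Mul(2, Rational(1, 32), Add(9, Rational(1, 32)))), Pow(-373, -1)) = Mul(Mul(-1, Mul(2, Rational(1, 32), Rational(289, 32))), Rational(-1, 373)) = Mul(Mul(-1, Rational(289, 512)), Rational(-1, 373)) = Mul(Rational(-289, 512), Rational(-1, 373)) = Rational(289, 190976)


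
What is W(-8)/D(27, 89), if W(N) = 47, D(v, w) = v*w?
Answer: 47/2403 ≈ 0.019559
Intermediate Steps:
W(-8)/D(27, 89) = 47/((27*89)) = 47/2403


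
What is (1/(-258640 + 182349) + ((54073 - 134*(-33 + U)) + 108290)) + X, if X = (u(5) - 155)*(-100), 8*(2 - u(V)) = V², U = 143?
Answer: 24906799059/152582 ≈ 1.6324e+5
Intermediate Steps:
u(V) = 2 - V²/8
X = 31225/2 (X = ((2 - ⅛*5²) - 155)*(-100) = ((2 - ⅛*25) - 155)*(-100) = ((2 - 25/8) - 155)*(-100) = (-9/8 - 155)*(-100) = -1249/8*(-100) = 31225/2 ≈ 15613.)
(1/(-258640 + 182349) + ((54073 - 134*(-33 + U)) + 108290)) + X = (1/(-258640 + 182349) + ((54073 - 134*(-33 + 143)) + 108290)) + 31225/2 = (1/(-76291) + ((54073 - 134*110) + 108290)) + 31225/2 = (-1/76291 + ((54073 - 14740) + 108290)) + 31225/2 = (-1/76291 + (39333 + 108290)) + 31225/2 = (-1/76291 + 147623) + 31225/2 = 11262306292/76291 + 31225/2 = 24906799059/152582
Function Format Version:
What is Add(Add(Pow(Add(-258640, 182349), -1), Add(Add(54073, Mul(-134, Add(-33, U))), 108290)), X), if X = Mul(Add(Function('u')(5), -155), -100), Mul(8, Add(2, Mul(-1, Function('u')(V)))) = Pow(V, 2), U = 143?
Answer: Rational(24906799059, 152582) ≈ 1.6324e+5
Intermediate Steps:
Function('u')(V) = Add(2, Mul(Rational(-1, 8), Pow(V, 2)))
X = Rational(31225, 2) (X = Mul(Add(Add(2, Mul(Rational(-1, 8), Pow(5, 2))), -155), -100) = Mul(Add(Add(2, Mul(Rational(-1, 8), 25)), -155), -100) = Mul(Add(Add(2, Rational(-25, 8)), -155), -100) = Mul(Add(Rational(-9, 8), -155), -100) = Mul(Rational(-1249, 8), -100) = Rational(31225, 2) ≈ 15613.)
Add(Add(Pow(Add(-258640, 182349), -1), Add(Add(54073, Mul(-134, Add(-33, U))), 108290)), X) = Add(Add(Pow(Add(-258640, 182349), -1), Add(Add(54073, Mul(-134, Add(-33, 143))), 108290)), Rational(31225, 2)) = Add(Add(Pow(-76291, -1), Add(Add(54073, Mul(-134, 110)), 108290)), Rational(31225, 2)) = Add(Add(Rational(-1, 76291), Add(Add(54073, -14740), 108290)), Rational(31225, 2)) = Add(Add(Rational(-1, 76291), Add(39333, 108290)), Rational(31225, 2)) = Add(Add(Rational(-1, 76291), 147623), Rational(31225, 2)) = Add(Rational(11262306292, 76291), Rational(31225, 2)) = Rational(24906799059, 152582)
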